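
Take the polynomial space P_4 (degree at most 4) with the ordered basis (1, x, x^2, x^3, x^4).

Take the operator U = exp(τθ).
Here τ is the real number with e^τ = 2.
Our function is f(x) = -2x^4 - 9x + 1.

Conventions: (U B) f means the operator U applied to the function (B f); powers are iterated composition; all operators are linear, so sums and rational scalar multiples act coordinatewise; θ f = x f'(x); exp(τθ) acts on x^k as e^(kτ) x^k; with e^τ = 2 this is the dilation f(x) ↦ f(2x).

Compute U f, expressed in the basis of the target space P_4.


the result is g(x) = -32x^4 - 18x + 1

exp(τθ) x^k = e^(kτ) x^k; with e^τ = 2 this sends x^k to 2^k x^k
x ↦ 2 x
x^4 ↦ 16 x^4
applying this coordinatewise to f: exp(τθ) f = -32x^4 - 18x + 1


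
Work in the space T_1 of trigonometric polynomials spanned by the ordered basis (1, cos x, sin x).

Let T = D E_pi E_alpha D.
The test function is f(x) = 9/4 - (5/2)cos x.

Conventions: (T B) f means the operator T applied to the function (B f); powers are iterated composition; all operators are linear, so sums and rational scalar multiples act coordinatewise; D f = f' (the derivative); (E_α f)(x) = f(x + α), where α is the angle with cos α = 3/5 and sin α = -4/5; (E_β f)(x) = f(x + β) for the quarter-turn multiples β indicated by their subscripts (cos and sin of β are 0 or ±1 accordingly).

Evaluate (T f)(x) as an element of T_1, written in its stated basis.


the image equals g(x) = -(3/2)cos x - 2sin x

D f = (5/2)sin x
E_alpha D f = -2cos x + (3/2)sin x
E_pi E_alpha D f = 2cos x - (3/2)sin x
D E_pi E_alpha D f = -(3/2)cos x - 2sin x


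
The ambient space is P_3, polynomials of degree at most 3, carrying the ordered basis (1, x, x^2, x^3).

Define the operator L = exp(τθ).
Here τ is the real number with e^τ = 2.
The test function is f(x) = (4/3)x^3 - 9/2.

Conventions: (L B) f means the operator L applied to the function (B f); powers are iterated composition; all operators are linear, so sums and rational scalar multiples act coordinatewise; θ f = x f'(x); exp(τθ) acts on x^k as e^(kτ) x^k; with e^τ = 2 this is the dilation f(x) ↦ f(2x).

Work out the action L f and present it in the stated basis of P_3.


g(x) = (32/3)x^3 - 9/2

exp(τθ) x^k = e^(kτ) x^k; with e^τ = 2 this sends x^k to 2^k x^k
x^3 ↦ 8 x^3
applying this coordinatewise to f: exp(τθ) f = (32/3)x^3 - 9/2


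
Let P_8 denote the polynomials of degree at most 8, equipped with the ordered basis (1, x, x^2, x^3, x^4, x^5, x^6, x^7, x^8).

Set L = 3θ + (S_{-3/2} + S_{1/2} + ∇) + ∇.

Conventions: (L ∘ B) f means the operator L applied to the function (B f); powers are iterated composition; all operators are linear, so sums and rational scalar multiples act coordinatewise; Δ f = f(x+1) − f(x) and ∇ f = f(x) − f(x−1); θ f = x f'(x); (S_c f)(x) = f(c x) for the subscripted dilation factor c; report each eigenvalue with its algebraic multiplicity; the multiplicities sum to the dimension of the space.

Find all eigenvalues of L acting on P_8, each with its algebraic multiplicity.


λ = 2 (multiplicity 2), λ = 251/64 (multiplicity 1), λ = 23/4 (multiplicity 1), λ = 119/16 (multiplicity 1), λ = 17/2 (multiplicity 1), λ = 137/8 (multiplicity 1), λ = 941/32 (multiplicity 1), λ = 6353/128 (multiplicity 1)

image of 1: 2
image of x: 2x + 2
image of x^2: (17/2)x^2 + 4x - 2
image of x^3: (23/4)x^3 + 6x^2 - 6x + 2
image of x^4: (137/8)x^4 + 8x^3 - 12x^2 + 8x - 2
image of x^5: (119/16)x^5 + 10x^4 - 20x^3 + 20x^2 - 10x + 2
image of x^6: (941/32)x^6 + 12x^5 - 30x^4 + 40x^3 - 30x^2 + 12x - 2
image of x^7: (251/64)x^7 + 14x^6 - 42x^5 + 70x^4 - 70x^3 + 42x^2 - 14x + 2
image of x^8: (6353/128)x^8 + 16x^7 - 56x^6 + 112x^5 - 140x^4 + 112x^3 - 56x^2 + 16x - 2
the matrix is upper triangular; its diagonal is (2, 2, 17/2, 23/4, 137/8, 119/16, 941/32, 251/64, 6353/128)
for a triangular matrix the eigenvalues are the diagonal entries, with algebraic multiplicity their repetition count


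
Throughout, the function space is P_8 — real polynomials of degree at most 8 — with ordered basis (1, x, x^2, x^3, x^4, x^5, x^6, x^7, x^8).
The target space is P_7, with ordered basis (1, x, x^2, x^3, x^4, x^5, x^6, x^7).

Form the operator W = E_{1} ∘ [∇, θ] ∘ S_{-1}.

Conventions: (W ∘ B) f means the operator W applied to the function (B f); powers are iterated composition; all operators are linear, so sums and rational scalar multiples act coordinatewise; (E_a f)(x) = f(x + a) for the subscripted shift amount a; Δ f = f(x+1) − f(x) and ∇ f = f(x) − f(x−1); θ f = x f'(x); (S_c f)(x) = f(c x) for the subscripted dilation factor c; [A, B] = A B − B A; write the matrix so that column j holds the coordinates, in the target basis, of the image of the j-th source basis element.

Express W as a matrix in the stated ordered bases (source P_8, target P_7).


image of 1: 0
image of x: -1
image of x^2: 2x
image of x^3: -3x^2
image of x^4: 4x^3
image of x^5: -5x^4
image of x^6: 6x^5
image of x^7: -7x^6
image of x^8: 8x^7
each image's coordinates form column j of the matrix

the matrix is [[0, -1, 0, 0, 0, 0, 0, 0, 0]; [0, 0, 2, 0, 0, 0, 0, 0, 0]; [0, 0, 0, -3, 0, 0, 0, 0, 0]; [0, 0, 0, 0, 4, 0, 0, 0, 0]; [0, 0, 0, 0, 0, -5, 0, 0, 0]; [0, 0, 0, 0, 0, 0, 6, 0, 0]; [0, 0, 0, 0, 0, 0, 0, -7, 0]; [0, 0, 0, 0, 0, 0, 0, 0, 8]] (rows listed top to bottom)


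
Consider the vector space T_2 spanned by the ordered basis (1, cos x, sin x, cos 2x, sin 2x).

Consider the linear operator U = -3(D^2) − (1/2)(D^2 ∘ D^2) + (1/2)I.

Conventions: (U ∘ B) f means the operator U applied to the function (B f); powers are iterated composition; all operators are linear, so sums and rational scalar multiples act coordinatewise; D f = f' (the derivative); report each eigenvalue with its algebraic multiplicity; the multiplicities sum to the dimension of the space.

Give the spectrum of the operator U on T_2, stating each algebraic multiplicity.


image of 1: 1/2
image of cos x: 3cos x
image of sin x: 3sin x
image of cos 2x: (9/2)cos 2x
image of sin 2x: (9/2)sin 2x
the matrix is diagonal; its diagonal is (1/2, 3, 3, 9/2, 9/2)
for a triangular matrix the eigenvalues are the diagonal entries, with algebraic multiplicity their repetition count

λ = 1/2 (multiplicity 1), λ = 3 (multiplicity 2), λ = 9/2 (multiplicity 2)


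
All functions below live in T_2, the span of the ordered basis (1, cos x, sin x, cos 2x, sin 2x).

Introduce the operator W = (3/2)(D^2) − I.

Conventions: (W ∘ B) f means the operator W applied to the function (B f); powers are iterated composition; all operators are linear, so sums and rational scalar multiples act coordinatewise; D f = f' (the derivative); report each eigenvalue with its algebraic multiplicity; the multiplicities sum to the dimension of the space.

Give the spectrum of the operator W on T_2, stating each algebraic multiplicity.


λ = -7 (multiplicity 2), λ = -5/2 (multiplicity 2), λ = -1 (multiplicity 1)

image of 1: -1
image of cos x: -(5/2)cos x
image of sin x: -(5/2)sin x
image of cos 2x: -7cos 2x
image of sin 2x: -7sin 2x
the matrix is diagonal; its diagonal is (-1, -5/2, -5/2, -7, -7)
for a triangular matrix the eigenvalues are the diagonal entries, with algebraic multiplicity their repetition count


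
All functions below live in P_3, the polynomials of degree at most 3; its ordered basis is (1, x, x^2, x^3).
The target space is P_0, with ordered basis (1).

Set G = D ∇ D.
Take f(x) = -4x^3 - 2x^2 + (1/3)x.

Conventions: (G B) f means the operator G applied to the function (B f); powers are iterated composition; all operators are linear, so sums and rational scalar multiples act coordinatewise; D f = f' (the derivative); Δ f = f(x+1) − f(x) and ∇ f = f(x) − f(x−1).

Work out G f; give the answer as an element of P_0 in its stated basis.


D f = -12x^2 - 4x + 1/3
∇ D f = -24x + 8
D ∇ D f = -24

the result is g(x) = -24


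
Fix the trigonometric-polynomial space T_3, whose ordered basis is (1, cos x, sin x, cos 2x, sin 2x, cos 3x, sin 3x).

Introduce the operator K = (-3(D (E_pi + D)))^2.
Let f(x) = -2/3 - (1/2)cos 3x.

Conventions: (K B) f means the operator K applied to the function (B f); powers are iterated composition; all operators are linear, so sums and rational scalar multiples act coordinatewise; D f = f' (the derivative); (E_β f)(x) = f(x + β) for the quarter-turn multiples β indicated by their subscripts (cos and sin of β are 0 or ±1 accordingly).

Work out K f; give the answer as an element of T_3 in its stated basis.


E_pi f = -2/3 + (1/2)cos 3x
D f = (3/2)sin 3x
(E_pi + D) f = -2/3 + (1/2)cos 3x + (3/2)sin 3x
D (E_pi + D) f = (9/2)cos 3x - (3/2)sin 3x
(-3(D (E_pi + D))) f = -(27/2)cos 3x + (9/2)sin 3x
E_pi (-3(D (E_pi + D))) f = (27/2)cos 3x - (9/2)sin 3x
D (-3(D (E_pi + D))) f = (27/2)cos 3x + (81/2)sin 3x
(E_pi + D) (-3(D (E_pi + D))) f = 27cos 3x + 36sin 3x
D (E_pi + D) (-3(D (E_pi + D))) f = 108cos 3x - 81sin 3x
(-3(D (E_pi + D))) (-3(D (E_pi + D))) f = -324cos 3x + 243sin 3x

g(x) = -324cos 3x + 243sin 3x


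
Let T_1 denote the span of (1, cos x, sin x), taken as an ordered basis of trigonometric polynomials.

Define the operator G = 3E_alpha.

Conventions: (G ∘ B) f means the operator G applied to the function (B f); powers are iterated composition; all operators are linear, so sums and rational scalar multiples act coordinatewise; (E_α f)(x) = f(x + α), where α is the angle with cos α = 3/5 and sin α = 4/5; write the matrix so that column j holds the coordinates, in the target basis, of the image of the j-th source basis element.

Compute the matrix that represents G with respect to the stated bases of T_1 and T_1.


the matrix is [[3, 0, 0]; [0, 9/5, 12/5]; [0, -12/5, 9/5]] (rows listed top to bottom)

image of 1: 3
image of cos x: (9/5)cos x - (12/5)sin x
image of sin x: (12/5)cos x + (9/5)sin x
each image's coordinates form column j of the matrix


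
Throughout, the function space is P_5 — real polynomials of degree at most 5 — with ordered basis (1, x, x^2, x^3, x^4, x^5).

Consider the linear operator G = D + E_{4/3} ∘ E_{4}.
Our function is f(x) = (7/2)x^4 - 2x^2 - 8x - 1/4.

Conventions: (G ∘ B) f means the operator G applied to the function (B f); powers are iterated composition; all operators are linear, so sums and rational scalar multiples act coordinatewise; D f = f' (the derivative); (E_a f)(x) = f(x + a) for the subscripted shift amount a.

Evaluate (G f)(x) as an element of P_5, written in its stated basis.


the result is g(x) = (7/2)x^4 + (266/3)x^3 + (1786/3)x^2 + (56444/27)x + 882575/324

D f = 14x^3 - 4x - 8
E_{4} f = (7/2)x^4 + 56x^3 + 334x^2 + 872x + 3327/4
E_{4/3} E_{4} f = (7/2)x^4 + (224/3)x^3 + (1786/3)x^2 + (56552/27)x + 885167/324
(D + E_{4/3} ∘ E_{4}) f = (7/2)x^4 + (266/3)x^3 + (1786/3)x^2 + (56444/27)x + 882575/324


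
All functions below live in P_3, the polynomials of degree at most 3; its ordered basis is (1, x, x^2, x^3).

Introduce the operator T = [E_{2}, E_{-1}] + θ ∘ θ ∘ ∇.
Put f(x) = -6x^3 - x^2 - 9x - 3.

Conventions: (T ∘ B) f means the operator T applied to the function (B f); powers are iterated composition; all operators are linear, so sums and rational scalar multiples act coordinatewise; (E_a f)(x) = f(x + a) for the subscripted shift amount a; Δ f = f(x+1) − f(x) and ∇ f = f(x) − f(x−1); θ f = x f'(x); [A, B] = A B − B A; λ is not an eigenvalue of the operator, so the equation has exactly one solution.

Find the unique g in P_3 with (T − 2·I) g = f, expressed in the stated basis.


the result is g(x) = 3x^3 + (37/2)x^2 + (37/2)x + 3/2

write g with unknown coordinates in the stated basis and equate coefficients in (T − 2·I) g = f
solving from the highest basis element down gives g = 3x^3 + (37/2)x^2 + (37/2)x + 3/2
check: T g = 36x^2 + 28x
so T g − 2·g = -6x^3 - x^2 - 9x - 3 = f ✓


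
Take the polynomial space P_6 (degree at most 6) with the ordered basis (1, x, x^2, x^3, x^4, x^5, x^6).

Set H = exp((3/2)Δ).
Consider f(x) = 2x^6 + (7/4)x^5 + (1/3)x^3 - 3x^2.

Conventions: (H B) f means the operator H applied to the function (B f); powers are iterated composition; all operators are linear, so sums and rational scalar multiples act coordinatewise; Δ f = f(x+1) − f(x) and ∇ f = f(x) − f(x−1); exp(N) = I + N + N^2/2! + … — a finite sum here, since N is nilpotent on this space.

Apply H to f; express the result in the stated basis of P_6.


the result is g(x) = 2x^6 + (79/4)x^5 + (1005/8)x^4 + (12743/24)x^3 + (23661/16)x^2 + (160083/64)x + 251209/128

order-1 term: 18x^5 + (465/8)x^4 + (345/4)x^3 + (291/4)x^2 + (189/8)x + 13/8
order-2 term: (135/2)x^4 + (2475/8)x^3 + (4725/8)x^2 + (8721/16)x + 3105/16
order-3 term: 135x^3 + (10665/16)x^2 + (19035/16)x + 24201/32
order-4 term: (1215/8)x^2 + (41715/64)x + 23895/32
order-5 term: (729/8)x + 30861/128
order-6 term: 729/32
the series for exp((3/2)Δ) f terminates at order 6
exp((3/2)Δ) f = 2x^6 + (79/4)x^5 + (1005/8)x^4 + (12743/24)x^3 + (23661/16)x^2 + (160083/64)x + 251209/128


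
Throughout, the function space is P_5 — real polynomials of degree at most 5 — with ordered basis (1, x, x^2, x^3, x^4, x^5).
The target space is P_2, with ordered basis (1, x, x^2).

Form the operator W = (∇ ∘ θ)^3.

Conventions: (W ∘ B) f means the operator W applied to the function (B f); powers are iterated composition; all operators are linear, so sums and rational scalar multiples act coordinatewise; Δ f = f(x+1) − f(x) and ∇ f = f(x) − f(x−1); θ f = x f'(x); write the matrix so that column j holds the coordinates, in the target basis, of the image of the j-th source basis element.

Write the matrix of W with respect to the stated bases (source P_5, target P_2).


image of 1: 0
image of x: 0
image of x^2: 0
image of x^3: 36
image of x^4: 576x - 528
image of x^5: 3600x^2 - 7800x + 4350
each image's coordinates form column j of the matrix

the matrix is [[0, 0, 0, 36, -528, 4350]; [0, 0, 0, 0, 576, -7800]; [0, 0, 0, 0, 0, 3600]] (rows listed top to bottom)


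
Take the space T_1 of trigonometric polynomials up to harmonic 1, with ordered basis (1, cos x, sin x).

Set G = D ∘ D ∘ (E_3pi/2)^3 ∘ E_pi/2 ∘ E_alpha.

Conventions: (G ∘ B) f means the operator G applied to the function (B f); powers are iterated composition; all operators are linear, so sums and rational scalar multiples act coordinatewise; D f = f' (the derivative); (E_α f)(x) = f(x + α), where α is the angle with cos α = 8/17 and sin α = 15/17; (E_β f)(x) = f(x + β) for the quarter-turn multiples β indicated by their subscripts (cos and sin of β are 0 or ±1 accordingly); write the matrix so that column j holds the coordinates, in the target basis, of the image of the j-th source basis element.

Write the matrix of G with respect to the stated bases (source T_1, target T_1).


the matrix is [[0, 0, 0]; [0, 8/17, 15/17]; [0, -15/17, 8/17]] (rows listed top to bottom)

image of 1: 0
image of cos x: (8/17)cos x - (15/17)sin x
image of sin x: (15/17)cos x + (8/17)sin x
each image's coordinates form column j of the matrix


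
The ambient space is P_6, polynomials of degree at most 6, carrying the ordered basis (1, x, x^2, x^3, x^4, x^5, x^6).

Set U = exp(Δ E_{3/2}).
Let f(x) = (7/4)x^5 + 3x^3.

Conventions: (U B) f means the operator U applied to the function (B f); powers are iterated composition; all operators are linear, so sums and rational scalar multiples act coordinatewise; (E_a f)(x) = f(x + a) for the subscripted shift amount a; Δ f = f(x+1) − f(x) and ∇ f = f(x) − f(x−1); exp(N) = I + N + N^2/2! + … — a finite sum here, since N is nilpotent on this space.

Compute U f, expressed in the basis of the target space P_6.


order-1 term: (35/4)x^4 + 70x^3 + (1787/8)x^2 + (667/2)x + 12439/64
order-2 term: (35/2)x^3 + 210x^2 + (3431/4)x + 1191
order-3 term: (35/2)x^2 + 210x + 5099/8
order-4 term: (35/4)x + 70
order-5 term: 7/4
the series for exp(Δ E_{3/2}) f terminates at order 5
exp(Δ E_{3/2}) f = (7/4)x^5 + (35/4)x^4 + (181/2)x^3 + (3607/8)x^2 + 1410x + 134047/64

the image equals g(x) = (7/4)x^5 + (35/4)x^4 + (181/2)x^3 + (3607/8)x^2 + 1410x + 134047/64


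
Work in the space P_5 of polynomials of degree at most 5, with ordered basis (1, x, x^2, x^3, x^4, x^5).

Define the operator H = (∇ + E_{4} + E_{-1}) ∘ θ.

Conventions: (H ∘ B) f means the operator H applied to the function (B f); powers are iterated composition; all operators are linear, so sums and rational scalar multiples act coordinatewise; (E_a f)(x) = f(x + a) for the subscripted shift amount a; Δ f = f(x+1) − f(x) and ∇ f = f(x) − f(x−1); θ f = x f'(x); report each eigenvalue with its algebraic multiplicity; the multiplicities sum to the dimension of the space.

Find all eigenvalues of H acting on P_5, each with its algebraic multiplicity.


λ = 0 (multiplicity 1), λ = 2 (multiplicity 1), λ = 4 (multiplicity 1), λ = 6 (multiplicity 1), λ = 8 (multiplicity 1), λ = 10 (multiplicity 1)

image of 1: 0
image of x: 2x + 4
image of x^2: 4x^2 + 16x + 32
image of x^3: 6x^3 + 36x^2 + 144x + 192
image of x^4: 8x^4 + 64x^3 + 384x^2 + 1024x + 1024
image of x^5: 10x^5 + 100x^4 + 800x^3 + 3200x^2 + 6400x + 5120
the matrix is upper triangular; its diagonal is (0, 2, 4, 6, 8, 10)
for a triangular matrix the eigenvalues are the diagonal entries, with algebraic multiplicity their repetition count


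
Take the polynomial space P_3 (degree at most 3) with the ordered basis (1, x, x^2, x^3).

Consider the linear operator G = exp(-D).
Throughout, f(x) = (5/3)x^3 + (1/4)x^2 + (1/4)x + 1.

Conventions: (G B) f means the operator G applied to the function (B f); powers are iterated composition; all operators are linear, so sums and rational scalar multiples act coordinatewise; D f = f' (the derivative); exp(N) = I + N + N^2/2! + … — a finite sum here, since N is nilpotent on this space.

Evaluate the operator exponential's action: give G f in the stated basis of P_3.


order-1 term: -5x^2 - (1/2)x - 1/4
order-2 term: 5x + 1/4
order-3 term: -5/3
the series for exp(-D) f terminates at order 3
exp(-D) f = (5/3)x^3 - (19/4)x^2 + (19/4)x - 2/3

the image equals g(x) = (5/3)x^3 - (19/4)x^2 + (19/4)x - 2/3


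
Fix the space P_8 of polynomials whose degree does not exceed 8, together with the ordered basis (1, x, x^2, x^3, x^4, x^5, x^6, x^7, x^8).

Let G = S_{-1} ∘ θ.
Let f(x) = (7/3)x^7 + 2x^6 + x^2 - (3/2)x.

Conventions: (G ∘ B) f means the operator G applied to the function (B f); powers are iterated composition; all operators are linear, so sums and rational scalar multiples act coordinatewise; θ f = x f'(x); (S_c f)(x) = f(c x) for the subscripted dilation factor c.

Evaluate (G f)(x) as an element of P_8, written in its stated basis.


θ f = (49/3)x^7 + 12x^6 + 2x^2 - (3/2)x
S_{-1} θ f = -(49/3)x^7 + 12x^6 + 2x^2 + (3/2)x

the result is g(x) = -(49/3)x^7 + 12x^6 + 2x^2 + (3/2)x


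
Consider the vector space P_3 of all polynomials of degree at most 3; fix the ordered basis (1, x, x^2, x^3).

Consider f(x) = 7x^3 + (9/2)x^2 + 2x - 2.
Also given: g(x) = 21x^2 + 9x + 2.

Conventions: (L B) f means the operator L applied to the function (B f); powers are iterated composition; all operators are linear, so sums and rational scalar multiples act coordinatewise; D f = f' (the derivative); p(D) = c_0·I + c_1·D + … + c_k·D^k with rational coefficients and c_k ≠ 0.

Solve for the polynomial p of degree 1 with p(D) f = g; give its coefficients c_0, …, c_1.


p(D) = D, i.e. c_0 = 0, c_1 = 1

D^0 f = 7x^3 + (9/2)x^2 + 2x - 2
D^1 f = 21x^2 + 9x + 2
matching coefficients of g against c_0 f + c_1 Df + … from the top degree down determines the c_i
solution: c_0 = 0, c_1 = 1


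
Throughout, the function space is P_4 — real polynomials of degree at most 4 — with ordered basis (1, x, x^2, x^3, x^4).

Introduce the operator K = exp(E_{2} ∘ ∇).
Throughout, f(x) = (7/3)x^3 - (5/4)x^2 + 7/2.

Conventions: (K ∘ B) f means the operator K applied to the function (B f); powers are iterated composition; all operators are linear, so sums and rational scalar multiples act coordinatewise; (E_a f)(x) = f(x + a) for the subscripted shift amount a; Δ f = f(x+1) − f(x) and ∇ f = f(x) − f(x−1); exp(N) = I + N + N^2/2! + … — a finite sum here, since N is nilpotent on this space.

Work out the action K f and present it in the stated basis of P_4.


order-1 term: 7x^2 + (37/2)x + 151/12
order-2 term: 7x + 79/4
order-3 term: 7/3
the series for exp(E_{2} ∘ ∇) f terminates at order 3
exp(E_{2} ∘ ∇) f = (7/3)x^3 + (23/4)x^2 + (51/2)x + 229/6

the result is g(x) = (7/3)x^3 + (23/4)x^2 + (51/2)x + 229/6


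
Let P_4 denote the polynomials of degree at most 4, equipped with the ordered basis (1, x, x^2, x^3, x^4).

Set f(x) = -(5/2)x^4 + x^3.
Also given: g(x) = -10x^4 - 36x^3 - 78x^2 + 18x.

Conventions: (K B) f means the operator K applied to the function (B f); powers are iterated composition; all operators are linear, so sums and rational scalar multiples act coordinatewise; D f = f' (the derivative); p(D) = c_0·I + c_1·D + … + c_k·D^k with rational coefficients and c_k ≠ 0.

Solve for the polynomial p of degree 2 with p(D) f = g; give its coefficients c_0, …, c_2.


D^0 f = -(5/2)x^4 + x^3
D^1 f = -10x^3 + 3x^2
D^2 f = -30x^2 + 6x
matching coefficients of g against c_0 f + c_1 Df + … from the top degree down determines the c_i
solution: c_0 = 4, c_1 = 4, c_2 = 3

p(D) = 4·I + 4·D + 3·D^2, i.e. c_0 = 4, c_1 = 4, c_2 = 3


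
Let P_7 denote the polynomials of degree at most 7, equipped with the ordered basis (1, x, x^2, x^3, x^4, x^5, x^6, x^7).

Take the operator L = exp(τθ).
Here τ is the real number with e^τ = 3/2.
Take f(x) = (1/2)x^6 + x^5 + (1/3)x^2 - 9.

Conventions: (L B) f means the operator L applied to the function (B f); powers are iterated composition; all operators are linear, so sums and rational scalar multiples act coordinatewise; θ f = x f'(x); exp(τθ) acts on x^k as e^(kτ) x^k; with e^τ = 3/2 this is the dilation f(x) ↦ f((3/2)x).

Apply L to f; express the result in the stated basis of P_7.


exp(τθ) x^k = e^(kτ) x^k; with e^τ = 3/2 this sends x^k to (3/2)^k x^k
x^2 ↦ 9/4 x^2
x^5 ↦ 243/32 x^5
x^6 ↦ 729/64 x^6
applying this coordinatewise to f: exp(τθ) f = (729/128)x^6 + (243/32)x^5 + (3/4)x^2 - 9

the result is g(x) = (729/128)x^6 + (243/32)x^5 + (3/4)x^2 - 9


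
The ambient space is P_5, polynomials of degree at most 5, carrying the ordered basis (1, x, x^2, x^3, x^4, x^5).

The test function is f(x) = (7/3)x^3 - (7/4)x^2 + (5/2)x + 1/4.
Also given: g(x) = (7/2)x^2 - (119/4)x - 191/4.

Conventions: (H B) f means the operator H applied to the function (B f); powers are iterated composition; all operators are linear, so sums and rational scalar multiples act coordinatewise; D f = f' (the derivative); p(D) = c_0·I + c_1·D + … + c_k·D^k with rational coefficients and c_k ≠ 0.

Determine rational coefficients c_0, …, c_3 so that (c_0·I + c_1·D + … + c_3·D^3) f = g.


D^0 f = (7/3)x^3 - (7/4)x^2 + (5/2)x + 1/4
D^1 f = 7x^2 - (7/2)x + 5/2
D^2 f = 14x - 7/2
D^3 f = 14
matching coefficients of g against c_0 f + c_1 Df + … from the top degree down determines the c_i
solution: c_0 = 0, c_1 = 1/2, c_2 = -2, c_3 = -4

c_0 = 0, c_1 = 1/2, c_2 = -2, c_3 = -4


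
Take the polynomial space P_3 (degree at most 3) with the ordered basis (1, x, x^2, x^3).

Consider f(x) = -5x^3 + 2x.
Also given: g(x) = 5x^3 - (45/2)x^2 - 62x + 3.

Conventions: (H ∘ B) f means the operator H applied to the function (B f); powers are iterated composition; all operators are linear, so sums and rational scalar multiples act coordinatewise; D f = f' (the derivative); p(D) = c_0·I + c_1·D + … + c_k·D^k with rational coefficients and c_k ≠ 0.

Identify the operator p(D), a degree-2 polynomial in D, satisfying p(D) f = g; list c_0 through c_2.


D^0 f = -5x^3 + 2x
D^1 f = -15x^2 + 2
D^2 f = -30x
matching coefficients of g against c_0 f + c_1 Df + … from the top degree down determines the c_i
solution: c_0 = -1, c_1 = 3/2, c_2 = 2

c_0 = -1, c_1 = 3/2, c_2 = 2


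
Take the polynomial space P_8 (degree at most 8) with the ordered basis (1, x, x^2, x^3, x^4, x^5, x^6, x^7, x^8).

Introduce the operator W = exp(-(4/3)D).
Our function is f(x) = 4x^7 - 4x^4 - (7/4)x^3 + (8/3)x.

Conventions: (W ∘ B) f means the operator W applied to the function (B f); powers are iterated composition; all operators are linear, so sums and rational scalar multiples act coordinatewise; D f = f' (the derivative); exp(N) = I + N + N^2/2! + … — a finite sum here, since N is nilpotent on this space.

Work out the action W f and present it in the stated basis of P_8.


the result is g(x) = 4x^7 - (112/3)x^6 + (448/3)x^5 - (9068/27)x^4 + (149705/324)x^3 - (31561/81)x^2 + (137476/729)x - 91888/2187

order-1 term: -(112/3)x^6 + (64/3)x^3 + 7x^2 - 32/9
order-2 term: (448/3)x^5 - (128/3)x^2 - (28/3)x
order-3 term: -(8960/27)x^4 + (1024/27)x + 112/27
order-4 term: (35840/81)x^3 - 1024/81
order-5 term: -(28672/81)x^2
order-6 term: (114688/729)x
order-7 term: -65536/2187
the series for exp(-(4/3)D) f terminates at order 7
exp(-(4/3)D) f = 4x^7 - (112/3)x^6 + (448/3)x^5 - (9068/27)x^4 + (149705/324)x^3 - (31561/81)x^2 + (137476/729)x - 91888/2187


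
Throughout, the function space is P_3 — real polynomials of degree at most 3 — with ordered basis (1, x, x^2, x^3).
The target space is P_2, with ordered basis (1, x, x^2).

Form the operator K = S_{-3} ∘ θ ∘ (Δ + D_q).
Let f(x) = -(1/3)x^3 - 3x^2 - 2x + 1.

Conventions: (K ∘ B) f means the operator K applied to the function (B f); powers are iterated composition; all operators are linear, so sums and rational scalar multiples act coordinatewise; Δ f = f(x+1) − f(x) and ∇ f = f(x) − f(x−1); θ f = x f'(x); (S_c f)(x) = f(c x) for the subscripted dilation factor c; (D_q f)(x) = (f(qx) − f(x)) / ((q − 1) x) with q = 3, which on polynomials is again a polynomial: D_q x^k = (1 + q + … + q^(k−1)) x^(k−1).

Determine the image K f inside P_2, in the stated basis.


the result is g(x) = -96x^2 + 57x

Δ f = -x^2 - 7x - 16/3
D_q f = -(13/3)x^2 - 12x - 2
(Δ + D_q) f = -(16/3)x^2 - 19x - 22/3
θ (Δ + D_q) f = -(32/3)x^2 - 19x
S_{-3} θ (Δ + D_q) f = -96x^2 + 57x


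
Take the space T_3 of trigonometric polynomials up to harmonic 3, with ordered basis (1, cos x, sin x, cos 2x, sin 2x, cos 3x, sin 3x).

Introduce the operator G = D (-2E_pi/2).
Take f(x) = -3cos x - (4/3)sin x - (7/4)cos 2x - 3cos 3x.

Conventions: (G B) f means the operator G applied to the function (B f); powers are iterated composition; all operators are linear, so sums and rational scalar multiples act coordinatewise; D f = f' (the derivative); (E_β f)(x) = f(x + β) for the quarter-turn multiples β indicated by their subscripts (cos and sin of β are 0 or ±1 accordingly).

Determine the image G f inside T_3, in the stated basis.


E_pi/2 f = -(4/3)cos x + 3sin x + (7/4)cos 2x - 3sin 3x
(-2E_pi/2) f = (8/3)cos x - 6sin x - (7/2)cos 2x + 6sin 3x
D (-2E_pi/2) f = -6cos x - (8/3)sin x + 7sin 2x + 18cos 3x

the result is g(x) = -6cos x - (8/3)sin x + 7sin 2x + 18cos 3x


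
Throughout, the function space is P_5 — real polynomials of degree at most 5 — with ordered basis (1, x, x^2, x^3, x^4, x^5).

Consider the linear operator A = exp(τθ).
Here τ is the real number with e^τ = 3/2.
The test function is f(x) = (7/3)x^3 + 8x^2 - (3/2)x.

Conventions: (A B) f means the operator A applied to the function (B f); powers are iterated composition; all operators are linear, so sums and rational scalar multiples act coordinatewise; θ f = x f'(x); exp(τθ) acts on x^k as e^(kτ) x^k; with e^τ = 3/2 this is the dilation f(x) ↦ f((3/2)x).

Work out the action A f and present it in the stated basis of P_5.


exp(τθ) x^k = e^(kτ) x^k; with e^τ = 3/2 this sends x^k to (3/2)^k x^k
x ↦ 3/2 x
x^2 ↦ 9/4 x^2
x^3 ↦ 27/8 x^3
applying this coordinatewise to f: exp(τθ) f = (63/8)x^3 + 18x^2 - (9/4)x

the image equals g(x) = (63/8)x^3 + 18x^2 - (9/4)x


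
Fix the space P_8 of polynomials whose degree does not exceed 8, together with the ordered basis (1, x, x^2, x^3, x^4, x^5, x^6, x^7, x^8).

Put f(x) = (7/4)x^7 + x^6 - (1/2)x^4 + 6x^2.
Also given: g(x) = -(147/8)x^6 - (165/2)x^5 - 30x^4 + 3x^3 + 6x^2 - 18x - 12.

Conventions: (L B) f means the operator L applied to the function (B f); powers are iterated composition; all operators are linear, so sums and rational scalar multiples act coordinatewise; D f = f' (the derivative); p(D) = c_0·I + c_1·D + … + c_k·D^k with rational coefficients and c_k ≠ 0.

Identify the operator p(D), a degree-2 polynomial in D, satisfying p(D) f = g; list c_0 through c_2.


D^0 f = (7/4)x^7 + x^6 - (1/2)x^4 + 6x^2
D^1 f = (49/4)x^6 + 6x^5 - 2x^3 + 12x
D^2 f = (147/2)x^5 + 30x^4 - 6x^2 + 12
matching coefficients of g against c_0 f + c_1 Df + … from the top degree down determines the c_i
solution: c_0 = 0, c_1 = -3/2, c_2 = -1

p(D) = -(3/2)·D − D^2, i.e. c_0 = 0, c_1 = -3/2, c_2 = -1


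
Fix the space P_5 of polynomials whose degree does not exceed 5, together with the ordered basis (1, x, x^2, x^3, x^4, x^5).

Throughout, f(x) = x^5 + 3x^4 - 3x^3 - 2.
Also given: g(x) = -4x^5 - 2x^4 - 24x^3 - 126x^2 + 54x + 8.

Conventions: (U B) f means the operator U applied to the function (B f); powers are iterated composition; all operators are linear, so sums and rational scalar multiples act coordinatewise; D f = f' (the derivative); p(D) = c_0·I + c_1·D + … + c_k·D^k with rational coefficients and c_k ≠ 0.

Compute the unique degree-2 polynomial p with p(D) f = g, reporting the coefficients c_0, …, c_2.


c_0 = -4, c_1 = 2, c_2 = -3

D^0 f = x^5 + 3x^4 - 3x^3 - 2
D^1 f = 5x^4 + 12x^3 - 9x^2
D^2 f = 20x^3 + 36x^2 - 18x
matching coefficients of g against c_0 f + c_1 Df + … from the top degree down determines the c_i
solution: c_0 = -4, c_1 = 2, c_2 = -3


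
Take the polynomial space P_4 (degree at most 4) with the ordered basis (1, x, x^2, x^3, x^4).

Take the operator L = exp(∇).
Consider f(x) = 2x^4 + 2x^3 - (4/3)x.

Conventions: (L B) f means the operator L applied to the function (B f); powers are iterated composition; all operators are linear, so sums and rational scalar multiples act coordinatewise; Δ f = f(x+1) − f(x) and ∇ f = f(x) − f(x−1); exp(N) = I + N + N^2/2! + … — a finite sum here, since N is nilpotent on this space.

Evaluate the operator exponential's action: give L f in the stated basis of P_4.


order-1 term: 8x^3 - 6x^2 + 2x - 4/3
order-2 term: 12x^2 - 18x + 8
order-3 term: 8x - 10
order-4 term: 2
the series for exp(∇) f terminates at order 4
exp(∇) f = 2x^4 + 10x^3 + 6x^2 - (28/3)x - 4/3

the image equals g(x) = 2x^4 + 10x^3 + 6x^2 - (28/3)x - 4/3


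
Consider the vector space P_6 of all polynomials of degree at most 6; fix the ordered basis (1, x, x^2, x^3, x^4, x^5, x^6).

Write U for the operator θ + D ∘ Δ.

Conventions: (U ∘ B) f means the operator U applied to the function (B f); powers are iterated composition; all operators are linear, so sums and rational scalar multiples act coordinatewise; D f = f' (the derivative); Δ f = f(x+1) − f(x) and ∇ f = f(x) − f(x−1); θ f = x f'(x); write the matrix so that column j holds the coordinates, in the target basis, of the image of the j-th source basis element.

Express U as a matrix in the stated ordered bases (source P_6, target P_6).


image of 1: 0
image of x: x
image of x^2: 2x^2 + 2
image of x^3: 3x^3 + 6x + 3
image of x^4: 4x^4 + 12x^2 + 12x + 4
image of x^5: 5x^5 + 20x^3 + 30x^2 + 20x + 5
image of x^6: 6x^6 + 30x^4 + 60x^3 + 60x^2 + 30x + 6
each image's coordinates form column j of the matrix

the matrix is [[0, 0, 2, 3, 4, 5, 6]; [0, 1, 0, 6, 12, 20, 30]; [0, 0, 2, 0, 12, 30, 60]; [0, 0, 0, 3, 0, 20, 60]; [0, 0, 0, 0, 4, 0, 30]; [0, 0, 0, 0, 0, 5, 0]; [0, 0, 0, 0, 0, 0, 6]] (rows listed top to bottom)


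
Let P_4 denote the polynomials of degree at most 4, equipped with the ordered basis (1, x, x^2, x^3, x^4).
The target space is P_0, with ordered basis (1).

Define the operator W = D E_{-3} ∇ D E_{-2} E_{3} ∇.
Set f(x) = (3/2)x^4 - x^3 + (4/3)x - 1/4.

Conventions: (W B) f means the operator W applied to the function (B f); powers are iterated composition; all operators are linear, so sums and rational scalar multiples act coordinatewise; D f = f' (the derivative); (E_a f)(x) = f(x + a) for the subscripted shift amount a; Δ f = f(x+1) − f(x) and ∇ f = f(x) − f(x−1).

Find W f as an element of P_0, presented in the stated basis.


∇ f = 6x^3 - 12x^2 + 9x - 7/6
E_{3} ∇ f = 6x^3 + 42x^2 + 99x + 479/6
E_{-2} E_{3} ∇ f = 6x^3 + 6x^2 + 3x + 11/6
D E_{-2} E_{3} ∇ f = 18x^2 + 12x + 3
∇ (D E_{-2} E_{3}) ∇ f = 36x - 6
E_{-3} ∇ (D E_{-2} E_{3}) ∇ f = 36x - 114
D E_{-3} ∇ (D E_{-2} E_{3}) ∇ f = 36

g(x) = 36


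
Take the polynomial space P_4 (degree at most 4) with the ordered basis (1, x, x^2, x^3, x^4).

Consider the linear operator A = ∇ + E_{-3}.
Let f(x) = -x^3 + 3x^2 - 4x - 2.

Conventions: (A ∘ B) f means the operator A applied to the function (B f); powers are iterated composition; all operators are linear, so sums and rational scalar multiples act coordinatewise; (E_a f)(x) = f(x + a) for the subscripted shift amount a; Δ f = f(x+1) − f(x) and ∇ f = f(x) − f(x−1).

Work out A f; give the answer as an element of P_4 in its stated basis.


the image equals g(x) = -x^3 + 9x^2 - 40x + 56

∇ f = -3x^2 + 9x - 8
E_{-3} f = -x^3 + 12x^2 - 49x + 64
(∇ + E_{-3}) f = -x^3 + 9x^2 - 40x + 56


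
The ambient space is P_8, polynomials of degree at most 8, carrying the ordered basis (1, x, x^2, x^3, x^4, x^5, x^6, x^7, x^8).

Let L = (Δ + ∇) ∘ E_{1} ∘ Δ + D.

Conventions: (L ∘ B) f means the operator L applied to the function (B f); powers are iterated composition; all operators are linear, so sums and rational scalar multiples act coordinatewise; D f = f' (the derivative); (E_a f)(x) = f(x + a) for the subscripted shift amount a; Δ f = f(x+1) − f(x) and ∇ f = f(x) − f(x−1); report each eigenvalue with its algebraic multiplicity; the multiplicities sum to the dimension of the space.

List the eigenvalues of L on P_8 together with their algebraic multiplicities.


image of 1: 0
image of x: 1
image of x^2: 2x + 4
image of x^3: 3x^2 + 12x + 18
image of x^4: 4x^3 + 24x^2 + 72x + 64
image of x^5: 5x^4 + 40x^3 + 180x^2 + 320x + 210
image of x^6: 6x^5 + 60x^4 + 360x^3 + 960x^2 + 1260x + 664
image of x^7: 7x^6 + 84x^5 + 630x^4 + 2240x^3 + 4410x^2 + 4648x + 2058
image of x^8: 8x^7 + 112x^6 + 1008x^5 + 4480x^4 + 11760x^3 + 18592x^2 + 16464x + 6304
the matrix is upper triangular; its diagonal is (0, 0, 0, 0, 0, 0, 0, 0, 0)
for a triangular matrix the eigenvalues are the diagonal entries, with algebraic multiplicity their repetition count

λ = 0 (multiplicity 9)


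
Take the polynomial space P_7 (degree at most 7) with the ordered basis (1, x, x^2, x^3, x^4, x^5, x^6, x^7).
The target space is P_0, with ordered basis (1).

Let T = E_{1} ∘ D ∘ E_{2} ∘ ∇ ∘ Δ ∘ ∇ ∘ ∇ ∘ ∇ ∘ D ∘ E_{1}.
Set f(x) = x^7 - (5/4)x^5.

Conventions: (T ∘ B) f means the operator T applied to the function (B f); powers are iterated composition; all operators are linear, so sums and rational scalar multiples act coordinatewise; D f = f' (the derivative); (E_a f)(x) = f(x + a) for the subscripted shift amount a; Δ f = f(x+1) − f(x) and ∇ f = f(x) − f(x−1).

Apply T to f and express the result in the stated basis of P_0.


E_{1} f = x^7 + 7x^6 + (79/4)x^5 + (115/4)x^4 + (45/2)x^3 + (17/2)x^2 + (3/4)x - 1/4
D E_{1} f = 7x^6 + 42x^5 + (395/4)x^4 + 115x^3 + (135/2)x^2 + 17x + 3/4
∇ D E_{1} f = 42x^5 + 105x^4 + 115x^3 + (135/2)x^2 + 17x + 3/4
∇ (∇ ∘ D ∘ E_{1}) f = 210x^4 + 135x^2 + 3/2
∇ ∇ (∇ ∘ D ∘ E_{1}) f = 840x^3 - 1260x^2 + 1110x - 345
Δ ∇ ∇ (∇ ∘ D ∘ E_{1}) f = 2520x^2 + 690
∇ (Δ ∘ ∇ ∘ ∇ ∘ ∇ ∘ D ∘ E_{1}) f = 5040x - 2520
E_{2} ∇ (Δ ∘ ∇ ∘ ∇ ∘ ∇ ∘ D ∘ E_{1}) f = 5040x + 7560
D E_{2} ∇ (Δ ∘ ∇ ∘ ∇ ∘ ∇ ∘ D ∘ E_{1}) f = 5040
E_{1} D E_{2} ∇ (Δ ∘ ∇ ∘ ∇ ∘ ∇ ∘ D ∘ E_{1}) f = 5040

the result is g(x) = 5040


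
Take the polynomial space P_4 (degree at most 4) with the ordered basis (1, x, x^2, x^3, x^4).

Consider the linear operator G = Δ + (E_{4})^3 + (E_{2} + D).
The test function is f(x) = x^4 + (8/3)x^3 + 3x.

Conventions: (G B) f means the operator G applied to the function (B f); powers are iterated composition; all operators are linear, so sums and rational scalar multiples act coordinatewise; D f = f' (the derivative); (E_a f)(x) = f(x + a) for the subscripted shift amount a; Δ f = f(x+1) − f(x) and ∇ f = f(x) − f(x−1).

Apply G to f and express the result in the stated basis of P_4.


the image equals g(x) = 2x^4 + (208/3)x^3 + 1022x^2 + 8146x + 25433

Δ f = 4x^3 + 14x^2 + 12x + 20/3
E_{4} f = x^4 + (56/3)x^3 + 128x^2 + 387x + 1316/3
E_{4} E_{4} f = x^4 + (104/3)x^3 + 448x^2 + 2563x + 16456/3
E_{4} E_{4} E_{4} f = x^4 + (152/3)x^3 + 960x^2 + 8067x + 25380
E_{2} f = x^4 + (32/3)x^3 + 40x^2 + 67x + 130/3
D f = 4x^3 + 8x^2 + 3
(E_{2} + D) f = x^4 + (44/3)x^3 + 48x^2 + 67x + 139/3
(Δ + (E_{4})^3 + (E_{2} + D)) f = 2x^4 + (208/3)x^3 + 1022x^2 + 8146x + 25433


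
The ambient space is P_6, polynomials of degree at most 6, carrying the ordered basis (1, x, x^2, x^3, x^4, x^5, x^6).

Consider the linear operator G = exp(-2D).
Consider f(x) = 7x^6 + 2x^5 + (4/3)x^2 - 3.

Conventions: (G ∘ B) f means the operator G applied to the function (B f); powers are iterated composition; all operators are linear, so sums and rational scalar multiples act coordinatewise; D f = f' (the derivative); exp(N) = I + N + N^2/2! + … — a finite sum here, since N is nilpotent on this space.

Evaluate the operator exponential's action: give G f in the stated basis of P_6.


order-1 term: -84x^5 - 20x^4 - (16/3)x
order-2 term: 420x^4 + 80x^3 + 16/3
order-3 term: -1120x^3 - 160x^2
order-4 term: 1680x^2 + 160x
order-5 term: -1344x - 64
order-6 term: 448
the series for exp(-2D) f terminates at order 6
exp(-2D) f = 7x^6 - 82x^5 + 400x^4 - 1040x^3 + (4564/3)x^2 - (3568/3)x + 1159/3

g(x) = 7x^6 - 82x^5 + 400x^4 - 1040x^3 + (4564/3)x^2 - (3568/3)x + 1159/3


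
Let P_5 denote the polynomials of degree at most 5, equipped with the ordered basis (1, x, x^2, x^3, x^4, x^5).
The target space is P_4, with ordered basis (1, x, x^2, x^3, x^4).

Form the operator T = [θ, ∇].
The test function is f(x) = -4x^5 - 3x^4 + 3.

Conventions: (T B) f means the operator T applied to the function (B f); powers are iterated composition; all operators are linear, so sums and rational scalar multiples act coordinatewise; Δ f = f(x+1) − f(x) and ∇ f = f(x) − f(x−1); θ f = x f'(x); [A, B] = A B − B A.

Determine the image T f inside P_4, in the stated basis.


∇ f = -20x^4 + 28x^3 - 22x^2 + 8x - 1
θ ∇ f = -80x^4 + 84x^3 - 44x^2 + 8x
θ f = -20x^5 - 12x^4
∇ θ f = -100x^4 + 152x^3 - 128x^2 + 52x - 8
[θ, ∇] f = 20x^4 - 68x^3 + 84x^2 - 44x + 8

the result is g(x) = 20x^4 - 68x^3 + 84x^2 - 44x + 8


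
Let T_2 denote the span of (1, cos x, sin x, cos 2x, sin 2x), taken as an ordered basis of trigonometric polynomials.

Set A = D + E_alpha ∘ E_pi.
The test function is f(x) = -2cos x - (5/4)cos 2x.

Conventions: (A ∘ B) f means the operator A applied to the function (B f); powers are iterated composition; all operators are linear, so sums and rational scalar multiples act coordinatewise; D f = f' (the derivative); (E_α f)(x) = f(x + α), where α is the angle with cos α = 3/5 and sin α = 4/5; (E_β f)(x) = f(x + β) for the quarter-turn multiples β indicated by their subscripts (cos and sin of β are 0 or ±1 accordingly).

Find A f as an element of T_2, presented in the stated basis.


the result is g(x) = (6/5)cos x + (2/5)sin x + (7/20)cos 2x + (37/10)sin 2x

D f = 2sin x + (5/2)sin 2x
E_pi f = 2cos x - (5/4)cos 2x
E_alpha E_pi f = (6/5)cos x - (8/5)sin x + (7/20)cos 2x + (6/5)sin 2x
(D + E_alpha ∘ E_pi) f = (6/5)cos x + (2/5)sin x + (7/20)cos 2x + (37/10)sin 2x


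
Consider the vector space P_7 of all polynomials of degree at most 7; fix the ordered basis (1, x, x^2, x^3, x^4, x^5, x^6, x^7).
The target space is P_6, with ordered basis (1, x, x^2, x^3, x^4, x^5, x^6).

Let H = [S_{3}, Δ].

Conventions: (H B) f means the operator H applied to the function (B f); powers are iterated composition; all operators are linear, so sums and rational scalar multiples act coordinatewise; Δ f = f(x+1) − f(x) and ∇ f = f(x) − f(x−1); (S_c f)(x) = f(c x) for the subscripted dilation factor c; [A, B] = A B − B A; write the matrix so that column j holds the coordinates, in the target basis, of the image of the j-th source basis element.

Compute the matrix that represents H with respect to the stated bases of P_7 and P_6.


the matrix is [[0, -2, -8, -26, -80, -242, -728, -2186]; [0, 0, -12, -72, -312, -1200, -4356, -15288]; [0, 0, 0, -54, -432, -2340, -10800, -45738]; [0, 0, 0, 0, -216, -2160, -14040, -75600]; [0, 0, 0, 0, 0, -810, -9720, -73710]; [0, 0, 0, 0, 0, 0, -2916, -40824]; [0, 0, 0, 0, 0, 0, 0, -10206]] (rows listed top to bottom)

image of 1: 0
image of x: -2
image of x^2: -12x - 8
image of x^3: -54x^2 - 72x - 26
image of x^4: -216x^3 - 432x^2 - 312x - 80
image of x^5: -810x^4 - 2160x^3 - 2340x^2 - 1200x - 242
image of x^6: -2916x^5 - 9720x^4 - 14040x^3 - 10800x^2 - 4356x - 728
image of x^7: -10206x^6 - 40824x^5 - 73710x^4 - 75600x^3 - 45738x^2 - 15288x - 2186
each image's coordinates form column j of the matrix
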